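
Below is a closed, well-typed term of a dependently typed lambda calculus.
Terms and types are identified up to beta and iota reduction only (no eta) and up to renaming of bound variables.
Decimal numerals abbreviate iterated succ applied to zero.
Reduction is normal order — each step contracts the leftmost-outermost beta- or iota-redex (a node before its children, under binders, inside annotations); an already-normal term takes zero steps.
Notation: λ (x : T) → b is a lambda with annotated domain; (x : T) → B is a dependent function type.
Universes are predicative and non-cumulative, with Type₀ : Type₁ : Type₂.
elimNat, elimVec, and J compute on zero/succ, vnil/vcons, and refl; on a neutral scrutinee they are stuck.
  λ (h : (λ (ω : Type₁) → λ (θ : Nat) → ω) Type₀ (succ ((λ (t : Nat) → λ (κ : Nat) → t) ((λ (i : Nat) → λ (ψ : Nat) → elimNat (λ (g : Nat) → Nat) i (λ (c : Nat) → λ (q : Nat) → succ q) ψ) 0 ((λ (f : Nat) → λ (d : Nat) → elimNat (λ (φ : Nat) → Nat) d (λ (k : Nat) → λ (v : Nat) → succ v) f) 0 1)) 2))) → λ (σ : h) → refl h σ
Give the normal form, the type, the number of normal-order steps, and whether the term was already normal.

resulting normal form:
  λ (h : Type₀) → λ (ω : h) → refl h ω
the term's type:
  (h : Type₀) → (ω : h) → Eq h ω ω
normal-order step count: 2
term was already normal: no
first contracted redex: a beta-redex


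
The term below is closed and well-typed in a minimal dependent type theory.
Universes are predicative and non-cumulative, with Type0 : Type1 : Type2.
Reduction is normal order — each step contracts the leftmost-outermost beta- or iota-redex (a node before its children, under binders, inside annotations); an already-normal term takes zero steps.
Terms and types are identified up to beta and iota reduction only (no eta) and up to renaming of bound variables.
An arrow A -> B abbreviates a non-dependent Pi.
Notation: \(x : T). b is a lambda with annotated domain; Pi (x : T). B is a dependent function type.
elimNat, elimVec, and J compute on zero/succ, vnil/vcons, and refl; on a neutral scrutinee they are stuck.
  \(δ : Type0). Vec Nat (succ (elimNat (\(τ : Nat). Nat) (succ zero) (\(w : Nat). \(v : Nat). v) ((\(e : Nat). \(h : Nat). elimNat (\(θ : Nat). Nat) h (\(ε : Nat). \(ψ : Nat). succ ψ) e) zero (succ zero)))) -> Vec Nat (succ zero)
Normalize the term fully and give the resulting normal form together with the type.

resulting normal form:
  \(δ : Type0). Vec Nat (succ (succ zero)) -> Vec Nat (succ zero)
the term's type:
  Type0 -> Type0


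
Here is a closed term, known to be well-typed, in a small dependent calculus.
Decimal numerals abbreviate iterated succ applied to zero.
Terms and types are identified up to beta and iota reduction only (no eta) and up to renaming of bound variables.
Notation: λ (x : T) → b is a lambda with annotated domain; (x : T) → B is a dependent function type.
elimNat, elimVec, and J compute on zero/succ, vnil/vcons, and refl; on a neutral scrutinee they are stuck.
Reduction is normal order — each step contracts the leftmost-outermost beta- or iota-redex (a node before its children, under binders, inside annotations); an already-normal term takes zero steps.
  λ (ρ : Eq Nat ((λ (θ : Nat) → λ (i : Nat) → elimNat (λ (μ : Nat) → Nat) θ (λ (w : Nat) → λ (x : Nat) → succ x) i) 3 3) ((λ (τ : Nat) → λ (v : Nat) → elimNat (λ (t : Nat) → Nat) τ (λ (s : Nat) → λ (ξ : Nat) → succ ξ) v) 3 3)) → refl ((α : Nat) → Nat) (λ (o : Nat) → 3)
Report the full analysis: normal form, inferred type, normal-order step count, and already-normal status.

normal form:
  λ (ρ : Eq Nat 6 6) → refl ((θ : Nat) → Nat) (λ (i : Nat) → 3)
inferred type:
  (ρ : Eq Nat 6 6) → Eq ((θ : Nat) → Nat) (λ (i : Nat) → 3) (λ (μ : Nat) → 3)
normal-order step count: 24
term was already normal: no
first redex: a beta-redex


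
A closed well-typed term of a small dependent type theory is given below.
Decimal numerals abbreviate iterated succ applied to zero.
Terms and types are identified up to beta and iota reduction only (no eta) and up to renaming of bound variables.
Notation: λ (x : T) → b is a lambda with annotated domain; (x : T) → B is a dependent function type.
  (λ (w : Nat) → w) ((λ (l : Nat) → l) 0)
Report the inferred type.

inferred type:
  Nat


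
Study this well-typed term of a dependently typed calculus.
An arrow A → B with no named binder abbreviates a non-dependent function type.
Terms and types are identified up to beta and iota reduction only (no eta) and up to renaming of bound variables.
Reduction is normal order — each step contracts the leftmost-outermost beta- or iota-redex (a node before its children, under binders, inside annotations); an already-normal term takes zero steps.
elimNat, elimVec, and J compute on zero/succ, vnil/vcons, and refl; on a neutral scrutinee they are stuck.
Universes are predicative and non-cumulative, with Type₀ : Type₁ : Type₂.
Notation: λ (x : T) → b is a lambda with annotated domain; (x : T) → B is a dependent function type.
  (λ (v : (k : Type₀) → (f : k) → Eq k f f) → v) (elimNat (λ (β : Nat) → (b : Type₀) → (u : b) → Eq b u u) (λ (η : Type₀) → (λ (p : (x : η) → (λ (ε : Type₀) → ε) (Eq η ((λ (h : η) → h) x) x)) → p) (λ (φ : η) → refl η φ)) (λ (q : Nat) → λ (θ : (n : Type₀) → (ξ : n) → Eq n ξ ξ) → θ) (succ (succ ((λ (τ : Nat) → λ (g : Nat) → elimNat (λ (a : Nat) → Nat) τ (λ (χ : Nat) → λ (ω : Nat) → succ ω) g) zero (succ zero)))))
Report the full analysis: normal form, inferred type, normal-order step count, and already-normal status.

reduced normal form:
  λ (v : Type₀) → λ (k : v) → refl v k
inferred type:
  (v : Type₀) → (k : v) → Eq v k k
steps to reach normal form (normal order): 18
started in normal form: no
first contracted redex: a beta-redex


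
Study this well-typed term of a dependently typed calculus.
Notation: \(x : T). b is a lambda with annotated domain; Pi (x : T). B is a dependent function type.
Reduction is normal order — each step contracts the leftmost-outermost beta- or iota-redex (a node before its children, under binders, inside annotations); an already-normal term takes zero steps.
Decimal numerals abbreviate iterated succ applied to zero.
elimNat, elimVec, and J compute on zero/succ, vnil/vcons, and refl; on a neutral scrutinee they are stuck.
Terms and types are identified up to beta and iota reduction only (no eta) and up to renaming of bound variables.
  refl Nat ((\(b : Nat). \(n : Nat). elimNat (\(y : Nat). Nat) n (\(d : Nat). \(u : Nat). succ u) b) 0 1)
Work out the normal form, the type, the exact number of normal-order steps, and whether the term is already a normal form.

reduced normal form:
  refl Nat 1
type:
  Eq Nat 1 1
reduction steps (normal order): 3
already normal: no
first contracted redex: a beta-redex


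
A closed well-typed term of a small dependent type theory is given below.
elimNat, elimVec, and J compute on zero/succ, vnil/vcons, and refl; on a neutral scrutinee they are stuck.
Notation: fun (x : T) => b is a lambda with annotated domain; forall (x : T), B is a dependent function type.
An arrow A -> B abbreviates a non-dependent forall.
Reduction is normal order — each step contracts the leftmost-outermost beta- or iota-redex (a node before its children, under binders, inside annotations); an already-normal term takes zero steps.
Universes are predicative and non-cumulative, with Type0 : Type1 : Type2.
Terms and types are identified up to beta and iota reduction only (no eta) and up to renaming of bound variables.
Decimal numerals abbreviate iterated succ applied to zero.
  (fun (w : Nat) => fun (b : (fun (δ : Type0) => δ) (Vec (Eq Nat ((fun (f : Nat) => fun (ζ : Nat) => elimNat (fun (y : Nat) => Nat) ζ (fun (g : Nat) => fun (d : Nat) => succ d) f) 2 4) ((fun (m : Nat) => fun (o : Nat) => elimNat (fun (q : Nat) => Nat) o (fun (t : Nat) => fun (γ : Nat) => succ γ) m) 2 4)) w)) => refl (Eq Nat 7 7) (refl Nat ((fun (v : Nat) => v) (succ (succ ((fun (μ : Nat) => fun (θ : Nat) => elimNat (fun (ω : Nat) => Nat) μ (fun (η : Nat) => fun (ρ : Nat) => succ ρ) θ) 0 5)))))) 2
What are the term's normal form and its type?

resulting normal form:
  fun (w : Vec (Eq Nat 6 6) 2) => refl (Eq Nat 7 7) (refl Nat 7)
the term's type:
  Vec (Eq Nat 6 6) 2 -> Eq (Eq Nat 7 7) (refl Nat 7) (refl Nat 7)
observation: the term reaches its normal form after 39 normal-order steps.


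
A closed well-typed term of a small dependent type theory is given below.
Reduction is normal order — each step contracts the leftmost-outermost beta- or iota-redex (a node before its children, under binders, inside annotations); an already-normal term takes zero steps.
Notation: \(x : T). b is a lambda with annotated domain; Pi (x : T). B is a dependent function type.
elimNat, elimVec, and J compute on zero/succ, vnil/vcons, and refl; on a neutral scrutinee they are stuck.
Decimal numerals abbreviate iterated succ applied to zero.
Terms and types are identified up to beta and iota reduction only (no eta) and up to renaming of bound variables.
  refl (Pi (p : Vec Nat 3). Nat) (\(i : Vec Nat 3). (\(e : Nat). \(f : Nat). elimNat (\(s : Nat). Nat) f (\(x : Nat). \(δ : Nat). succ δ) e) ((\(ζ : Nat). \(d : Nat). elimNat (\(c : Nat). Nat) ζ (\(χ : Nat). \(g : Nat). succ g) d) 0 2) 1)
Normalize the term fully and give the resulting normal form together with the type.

reduced normal form:
  refl (Pi (p : Vec Nat 3). Nat) (\(i : Vec Nat 3). 3)
the term's type:
  Eq (Pi (p : Vec Nat 3). Nat) (\(i : Vec Nat 3). 3) (\(e : Vec Nat 3). 3)


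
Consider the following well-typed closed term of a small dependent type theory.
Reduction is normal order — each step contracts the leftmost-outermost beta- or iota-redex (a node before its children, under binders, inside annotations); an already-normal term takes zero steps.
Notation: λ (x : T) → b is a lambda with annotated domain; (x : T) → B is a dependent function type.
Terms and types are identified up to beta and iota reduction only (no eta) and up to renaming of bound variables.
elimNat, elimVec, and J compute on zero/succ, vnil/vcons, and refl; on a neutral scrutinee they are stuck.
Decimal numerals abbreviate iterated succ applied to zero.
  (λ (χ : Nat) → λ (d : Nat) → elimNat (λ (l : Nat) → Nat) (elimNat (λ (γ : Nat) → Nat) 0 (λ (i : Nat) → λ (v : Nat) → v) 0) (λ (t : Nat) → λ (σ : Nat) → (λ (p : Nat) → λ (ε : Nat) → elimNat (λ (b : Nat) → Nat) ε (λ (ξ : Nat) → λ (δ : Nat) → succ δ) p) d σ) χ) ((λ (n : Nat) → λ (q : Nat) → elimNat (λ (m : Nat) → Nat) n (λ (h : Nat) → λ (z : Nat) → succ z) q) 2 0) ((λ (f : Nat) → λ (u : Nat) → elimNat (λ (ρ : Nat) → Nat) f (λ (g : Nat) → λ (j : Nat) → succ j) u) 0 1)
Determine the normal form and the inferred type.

resulting normal form:
  2
the term's type:
  Nat
observation: the leftmost-outermost redex is a beta-redex, and normalization takes 25 steps.


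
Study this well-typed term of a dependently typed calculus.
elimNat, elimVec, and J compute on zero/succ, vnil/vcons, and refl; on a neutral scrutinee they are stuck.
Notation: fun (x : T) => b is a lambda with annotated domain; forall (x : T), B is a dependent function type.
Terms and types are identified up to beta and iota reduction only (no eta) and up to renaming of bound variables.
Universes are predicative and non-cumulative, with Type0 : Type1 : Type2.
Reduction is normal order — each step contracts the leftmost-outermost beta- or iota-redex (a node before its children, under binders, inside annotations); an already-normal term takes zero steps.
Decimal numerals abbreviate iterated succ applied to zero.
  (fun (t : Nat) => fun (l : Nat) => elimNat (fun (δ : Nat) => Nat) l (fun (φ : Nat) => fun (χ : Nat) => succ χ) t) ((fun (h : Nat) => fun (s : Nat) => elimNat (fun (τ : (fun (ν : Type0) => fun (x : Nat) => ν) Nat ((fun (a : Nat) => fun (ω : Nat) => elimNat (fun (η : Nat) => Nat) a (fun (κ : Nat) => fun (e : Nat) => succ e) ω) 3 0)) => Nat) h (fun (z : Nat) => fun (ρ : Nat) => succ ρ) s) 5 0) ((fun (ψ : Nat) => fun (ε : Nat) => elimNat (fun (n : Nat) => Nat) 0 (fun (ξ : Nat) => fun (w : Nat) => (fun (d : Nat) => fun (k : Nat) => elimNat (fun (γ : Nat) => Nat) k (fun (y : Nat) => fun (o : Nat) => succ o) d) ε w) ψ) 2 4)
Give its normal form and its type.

normal form:
  13
the term's type:
  Nat
observation: the first redex contracted is a beta-redex; the normal form is reached in 60 normal-order steps.


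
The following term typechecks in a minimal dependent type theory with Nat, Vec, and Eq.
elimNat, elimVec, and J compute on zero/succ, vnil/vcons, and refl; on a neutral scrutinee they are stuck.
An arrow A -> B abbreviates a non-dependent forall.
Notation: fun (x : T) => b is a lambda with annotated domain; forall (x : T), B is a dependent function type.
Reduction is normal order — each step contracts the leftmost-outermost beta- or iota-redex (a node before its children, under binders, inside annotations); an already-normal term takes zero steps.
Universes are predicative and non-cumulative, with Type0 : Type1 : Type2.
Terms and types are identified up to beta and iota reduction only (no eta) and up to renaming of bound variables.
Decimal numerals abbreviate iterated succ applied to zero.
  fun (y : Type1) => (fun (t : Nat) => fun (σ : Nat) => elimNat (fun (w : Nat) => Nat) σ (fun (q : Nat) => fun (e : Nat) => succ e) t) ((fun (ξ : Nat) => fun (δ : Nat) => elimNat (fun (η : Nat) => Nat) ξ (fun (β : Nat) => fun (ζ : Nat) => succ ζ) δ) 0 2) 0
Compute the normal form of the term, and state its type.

reduced normal form:
  fun (y : Type1) => 2
inferred type:
  Type1 -> Nat
observation: reduction starts at a beta-redex, and 18 normal-order steps reach the normal form.


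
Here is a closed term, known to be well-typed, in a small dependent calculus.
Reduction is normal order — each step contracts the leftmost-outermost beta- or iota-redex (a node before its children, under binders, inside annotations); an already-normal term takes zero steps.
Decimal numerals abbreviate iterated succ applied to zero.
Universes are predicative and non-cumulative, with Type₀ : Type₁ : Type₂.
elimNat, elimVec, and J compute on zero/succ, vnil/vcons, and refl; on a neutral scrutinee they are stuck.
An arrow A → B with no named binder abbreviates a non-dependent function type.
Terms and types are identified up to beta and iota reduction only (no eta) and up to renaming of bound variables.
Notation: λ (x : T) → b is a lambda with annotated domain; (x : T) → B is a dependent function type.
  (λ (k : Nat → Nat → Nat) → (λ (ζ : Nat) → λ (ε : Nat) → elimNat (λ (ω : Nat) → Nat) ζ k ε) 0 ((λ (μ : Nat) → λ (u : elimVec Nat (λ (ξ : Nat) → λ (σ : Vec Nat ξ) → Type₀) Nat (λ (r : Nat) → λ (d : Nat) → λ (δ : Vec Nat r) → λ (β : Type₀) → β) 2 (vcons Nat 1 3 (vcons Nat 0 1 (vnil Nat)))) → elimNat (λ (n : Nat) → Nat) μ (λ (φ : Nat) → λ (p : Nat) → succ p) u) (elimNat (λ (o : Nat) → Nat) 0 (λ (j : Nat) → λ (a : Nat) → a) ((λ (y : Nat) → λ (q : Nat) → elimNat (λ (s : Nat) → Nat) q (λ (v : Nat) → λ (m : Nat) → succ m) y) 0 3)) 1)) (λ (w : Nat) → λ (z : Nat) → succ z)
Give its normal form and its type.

resulting normal form:
  1
the term's type:
  Nat


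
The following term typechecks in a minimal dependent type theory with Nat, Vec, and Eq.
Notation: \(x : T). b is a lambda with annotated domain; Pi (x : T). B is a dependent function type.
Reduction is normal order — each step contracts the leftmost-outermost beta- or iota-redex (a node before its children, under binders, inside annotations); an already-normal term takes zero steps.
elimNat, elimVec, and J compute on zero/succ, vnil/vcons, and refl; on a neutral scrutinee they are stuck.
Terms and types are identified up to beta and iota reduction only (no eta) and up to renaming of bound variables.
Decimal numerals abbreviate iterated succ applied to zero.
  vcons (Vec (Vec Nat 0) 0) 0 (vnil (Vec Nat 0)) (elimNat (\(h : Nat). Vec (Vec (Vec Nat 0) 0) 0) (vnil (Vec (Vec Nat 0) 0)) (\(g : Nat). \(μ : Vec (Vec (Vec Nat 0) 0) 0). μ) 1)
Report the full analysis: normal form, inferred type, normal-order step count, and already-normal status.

reduced normal form:
  vcons (Vec (Vec Nat 0) 0) 0 (vnil (Vec Nat 0)) (vnil (Vec (Vec Nat 0) 0))
inferred type:
  Vec (Vec (Vec Nat 0) 0) 1
normal-order step count: 4
started in normal form: no
first contracted redex: an elimNat iota-redex


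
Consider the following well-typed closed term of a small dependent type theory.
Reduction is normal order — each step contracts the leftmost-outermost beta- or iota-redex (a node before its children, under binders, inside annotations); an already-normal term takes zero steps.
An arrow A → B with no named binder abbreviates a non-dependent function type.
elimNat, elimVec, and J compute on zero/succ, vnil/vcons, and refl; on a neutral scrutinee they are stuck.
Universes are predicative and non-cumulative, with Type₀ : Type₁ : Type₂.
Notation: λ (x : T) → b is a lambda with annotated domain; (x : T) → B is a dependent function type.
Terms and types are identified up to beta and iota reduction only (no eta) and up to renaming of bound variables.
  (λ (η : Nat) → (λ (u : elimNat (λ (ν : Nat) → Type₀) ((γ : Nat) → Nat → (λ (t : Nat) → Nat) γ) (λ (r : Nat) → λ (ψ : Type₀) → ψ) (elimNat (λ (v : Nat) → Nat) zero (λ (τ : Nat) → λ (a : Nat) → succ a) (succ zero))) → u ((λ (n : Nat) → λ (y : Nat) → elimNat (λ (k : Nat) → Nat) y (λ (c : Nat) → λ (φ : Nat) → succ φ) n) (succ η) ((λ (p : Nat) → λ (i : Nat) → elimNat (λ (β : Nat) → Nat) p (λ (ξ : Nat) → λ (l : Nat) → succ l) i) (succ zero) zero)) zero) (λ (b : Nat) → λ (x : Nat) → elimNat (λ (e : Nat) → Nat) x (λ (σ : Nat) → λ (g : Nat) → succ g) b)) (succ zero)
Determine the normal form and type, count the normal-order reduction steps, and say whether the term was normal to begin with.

resulting normal form:
  succ (succ (succ zero))
inferred type:
  Nat
steps to reach normal form (normal order): 26
started in normal form: no
first contracted redex: a beta-redex


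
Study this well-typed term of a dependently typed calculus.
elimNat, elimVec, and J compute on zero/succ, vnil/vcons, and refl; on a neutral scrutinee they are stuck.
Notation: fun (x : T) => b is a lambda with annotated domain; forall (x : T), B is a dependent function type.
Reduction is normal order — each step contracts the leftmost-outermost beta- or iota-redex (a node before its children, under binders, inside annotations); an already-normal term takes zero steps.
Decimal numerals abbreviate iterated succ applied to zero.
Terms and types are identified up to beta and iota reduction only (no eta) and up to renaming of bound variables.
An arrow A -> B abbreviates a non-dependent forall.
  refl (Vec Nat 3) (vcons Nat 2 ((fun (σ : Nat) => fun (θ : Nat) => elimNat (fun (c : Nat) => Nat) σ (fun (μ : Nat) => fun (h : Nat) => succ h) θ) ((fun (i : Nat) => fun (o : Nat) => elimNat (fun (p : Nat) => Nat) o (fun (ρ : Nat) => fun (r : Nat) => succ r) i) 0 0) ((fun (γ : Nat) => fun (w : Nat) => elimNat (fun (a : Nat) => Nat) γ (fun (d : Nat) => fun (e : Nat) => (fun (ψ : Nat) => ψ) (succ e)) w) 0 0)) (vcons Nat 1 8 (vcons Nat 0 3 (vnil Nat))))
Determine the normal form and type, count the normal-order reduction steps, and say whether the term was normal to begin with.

reduced normal form:
  refl (Vec Nat 3) (vcons Nat 2 0 (vcons Nat 1 8 (vcons Nat 0 3 (vnil Nat))))
the term's type:
  Eq (Vec Nat 3) (vcons Nat 2 0 (vcons Nat 1 8 (vcons Nat 0 3 (vnil Nat)))) (vcons Nat 2 0 (vcons Nat 1 8 (vcons Nat 0 3 (vnil Nat))))
reduction steps (normal order): 9
term was already normal: no
first redex: a beta-redex


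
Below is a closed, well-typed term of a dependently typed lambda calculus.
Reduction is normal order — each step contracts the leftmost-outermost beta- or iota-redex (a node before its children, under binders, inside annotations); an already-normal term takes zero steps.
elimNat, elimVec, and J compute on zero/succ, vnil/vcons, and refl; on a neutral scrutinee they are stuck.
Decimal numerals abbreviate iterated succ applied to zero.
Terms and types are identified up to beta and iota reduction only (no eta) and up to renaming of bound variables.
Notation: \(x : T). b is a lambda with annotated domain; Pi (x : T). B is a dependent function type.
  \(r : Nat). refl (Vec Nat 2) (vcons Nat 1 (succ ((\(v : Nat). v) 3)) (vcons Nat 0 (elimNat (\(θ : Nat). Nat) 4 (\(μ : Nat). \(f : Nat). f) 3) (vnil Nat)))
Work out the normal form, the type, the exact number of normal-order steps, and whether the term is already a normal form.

normal form:
  \(r : Nat). refl (Vec Nat 2) (vcons Nat 1 4 (vcons Nat 0 4 (vnil Nat)))
inferred type:
  Pi (r : Nat). Eq (Vec Nat 2) (vcons Nat 1 4 (vcons Nat 0 4 (vnil Nat))) (vcons Nat 1 4 (vcons Nat 0 4 (vnil Nat)))
normal-order step count: 11
already normal: no
first contracted redex: a beta-redex


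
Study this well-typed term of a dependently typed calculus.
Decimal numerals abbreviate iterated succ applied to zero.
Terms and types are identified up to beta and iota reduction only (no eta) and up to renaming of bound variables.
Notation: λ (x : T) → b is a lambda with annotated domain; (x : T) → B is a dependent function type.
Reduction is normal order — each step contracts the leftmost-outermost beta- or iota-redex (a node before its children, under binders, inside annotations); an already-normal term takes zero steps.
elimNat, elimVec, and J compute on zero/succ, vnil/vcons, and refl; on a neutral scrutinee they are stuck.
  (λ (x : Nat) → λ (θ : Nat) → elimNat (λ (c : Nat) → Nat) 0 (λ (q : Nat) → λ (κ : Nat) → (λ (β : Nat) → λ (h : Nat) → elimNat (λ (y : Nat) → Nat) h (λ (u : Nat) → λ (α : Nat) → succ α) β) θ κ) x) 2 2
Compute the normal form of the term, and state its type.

reduced normal form:
  4
type:
  Nat


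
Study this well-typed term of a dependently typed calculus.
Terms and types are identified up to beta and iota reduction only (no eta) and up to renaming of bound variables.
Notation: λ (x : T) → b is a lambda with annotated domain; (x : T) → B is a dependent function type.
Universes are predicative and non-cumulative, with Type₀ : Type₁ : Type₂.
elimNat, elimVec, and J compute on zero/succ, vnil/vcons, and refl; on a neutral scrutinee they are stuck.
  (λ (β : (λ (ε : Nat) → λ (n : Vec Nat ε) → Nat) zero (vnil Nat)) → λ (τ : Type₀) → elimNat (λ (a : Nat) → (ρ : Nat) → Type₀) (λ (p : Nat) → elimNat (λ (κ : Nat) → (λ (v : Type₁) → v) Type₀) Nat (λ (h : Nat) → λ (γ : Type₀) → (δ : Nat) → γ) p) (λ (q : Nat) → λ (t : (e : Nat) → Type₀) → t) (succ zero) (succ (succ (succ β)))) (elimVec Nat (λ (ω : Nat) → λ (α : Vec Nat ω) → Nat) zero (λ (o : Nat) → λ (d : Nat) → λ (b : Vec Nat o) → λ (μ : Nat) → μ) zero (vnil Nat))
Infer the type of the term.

type:
  (β : Type₀) → Type₀


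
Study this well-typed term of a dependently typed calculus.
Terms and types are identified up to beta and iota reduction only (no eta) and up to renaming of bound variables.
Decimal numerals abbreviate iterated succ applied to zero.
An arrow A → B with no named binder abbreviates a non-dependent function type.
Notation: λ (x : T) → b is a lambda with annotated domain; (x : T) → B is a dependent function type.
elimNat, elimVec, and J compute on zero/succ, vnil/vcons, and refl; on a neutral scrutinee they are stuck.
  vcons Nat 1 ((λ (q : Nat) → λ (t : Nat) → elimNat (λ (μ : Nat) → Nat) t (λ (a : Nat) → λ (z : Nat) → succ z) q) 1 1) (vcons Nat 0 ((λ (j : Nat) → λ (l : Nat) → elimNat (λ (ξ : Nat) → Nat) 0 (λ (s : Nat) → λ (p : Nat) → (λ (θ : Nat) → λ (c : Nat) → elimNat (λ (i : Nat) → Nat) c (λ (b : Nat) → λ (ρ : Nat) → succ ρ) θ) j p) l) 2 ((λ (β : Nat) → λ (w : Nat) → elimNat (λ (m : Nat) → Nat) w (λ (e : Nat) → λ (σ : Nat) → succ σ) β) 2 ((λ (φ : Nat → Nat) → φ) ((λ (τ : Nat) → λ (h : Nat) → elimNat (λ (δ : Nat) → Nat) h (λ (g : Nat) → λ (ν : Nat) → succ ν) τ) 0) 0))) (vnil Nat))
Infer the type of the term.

the term's type:
  Vec Nat 2


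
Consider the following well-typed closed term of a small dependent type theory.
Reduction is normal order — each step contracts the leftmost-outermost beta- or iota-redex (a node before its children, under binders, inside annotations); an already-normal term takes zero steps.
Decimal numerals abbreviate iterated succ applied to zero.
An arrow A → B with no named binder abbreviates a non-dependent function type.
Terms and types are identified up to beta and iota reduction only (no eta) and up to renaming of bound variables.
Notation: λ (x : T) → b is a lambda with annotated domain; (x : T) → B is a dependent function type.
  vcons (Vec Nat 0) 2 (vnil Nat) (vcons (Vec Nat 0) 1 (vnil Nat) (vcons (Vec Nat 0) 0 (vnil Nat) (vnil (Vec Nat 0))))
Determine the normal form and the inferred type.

normal form:
  vcons (Vec Nat 0) 2 (vnil Nat) (vcons (Vec Nat 0) 1 (vnil Nat) (vcons (Vec Nat 0) 0 (vnil Nat) (vnil (Vec Nat 0))))
the term's type:
  Vec (Vec Nat 0) 3
observation: no redex remains anywhere in the term; it is its own normal form.


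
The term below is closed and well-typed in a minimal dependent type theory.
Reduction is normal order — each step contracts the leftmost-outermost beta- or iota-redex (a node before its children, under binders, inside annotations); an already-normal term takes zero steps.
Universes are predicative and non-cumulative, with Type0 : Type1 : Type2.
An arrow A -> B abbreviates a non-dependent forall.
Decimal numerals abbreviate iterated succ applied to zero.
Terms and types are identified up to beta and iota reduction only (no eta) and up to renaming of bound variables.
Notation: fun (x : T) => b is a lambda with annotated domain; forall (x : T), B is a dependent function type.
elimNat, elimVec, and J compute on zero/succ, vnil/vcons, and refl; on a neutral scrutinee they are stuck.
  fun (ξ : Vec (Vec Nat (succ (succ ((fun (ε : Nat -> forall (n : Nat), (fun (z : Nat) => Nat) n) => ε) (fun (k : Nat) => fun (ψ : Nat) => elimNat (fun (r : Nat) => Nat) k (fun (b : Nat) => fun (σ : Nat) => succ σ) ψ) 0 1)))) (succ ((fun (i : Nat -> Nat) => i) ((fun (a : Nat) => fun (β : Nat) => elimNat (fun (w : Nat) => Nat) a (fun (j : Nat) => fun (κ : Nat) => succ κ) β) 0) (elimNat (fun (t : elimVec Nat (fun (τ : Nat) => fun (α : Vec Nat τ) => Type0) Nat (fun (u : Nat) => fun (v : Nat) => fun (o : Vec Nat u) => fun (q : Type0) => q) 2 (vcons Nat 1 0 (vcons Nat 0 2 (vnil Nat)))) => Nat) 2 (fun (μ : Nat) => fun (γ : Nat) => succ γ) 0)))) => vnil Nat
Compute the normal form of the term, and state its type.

normal form:
  fun (ξ : Vec (Vec Nat 3) 3) => vnil Nat
inferred type:
  Vec (Vec Nat 3) 3 -> Vec Nat 0
observation: the leftmost-outermost redex is a beta-redex, and normalization takes 18 steps.


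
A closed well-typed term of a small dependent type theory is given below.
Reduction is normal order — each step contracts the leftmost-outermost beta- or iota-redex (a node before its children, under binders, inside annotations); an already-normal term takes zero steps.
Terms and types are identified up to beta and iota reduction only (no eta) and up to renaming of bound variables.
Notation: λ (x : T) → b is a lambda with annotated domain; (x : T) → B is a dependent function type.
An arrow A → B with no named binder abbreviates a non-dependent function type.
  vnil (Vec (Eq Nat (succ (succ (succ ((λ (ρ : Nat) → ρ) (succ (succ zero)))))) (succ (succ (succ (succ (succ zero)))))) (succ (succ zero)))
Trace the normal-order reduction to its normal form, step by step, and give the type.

normal-order reduction:
  vnil (Vec (Eq Nat (succ (succ (succ ((λ (ρ : Nat) → ρ) (succ (succ zero)))))) (succ (succ (succ (succ (succ zero)))))) (succ (succ zero)))
  ~> vnil (Vec (Eq Nat (succ (succ (succ (succ (succ zero))))) (succ (succ (succ (succ (succ zero)))))) (succ (succ zero)))
type:
  Vec (Vec (Eq Nat (succ (succ (succ (succ (succ zero))))) (succ (succ (succ (succ (succ zero)))))) (succ (succ zero))) zero


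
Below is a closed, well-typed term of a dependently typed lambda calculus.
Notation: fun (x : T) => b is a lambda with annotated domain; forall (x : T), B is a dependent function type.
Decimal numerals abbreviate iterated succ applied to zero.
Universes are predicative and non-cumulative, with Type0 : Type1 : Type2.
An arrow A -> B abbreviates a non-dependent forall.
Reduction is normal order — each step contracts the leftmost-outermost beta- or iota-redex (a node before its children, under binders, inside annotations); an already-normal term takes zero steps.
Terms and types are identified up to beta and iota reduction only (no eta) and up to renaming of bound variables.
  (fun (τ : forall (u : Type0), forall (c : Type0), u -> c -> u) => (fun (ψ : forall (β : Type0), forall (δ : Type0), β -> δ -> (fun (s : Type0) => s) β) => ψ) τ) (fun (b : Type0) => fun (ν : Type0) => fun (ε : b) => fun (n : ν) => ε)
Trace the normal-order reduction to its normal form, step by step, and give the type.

reduction (normal order):
  (fun (τ : forall (u : Type0), forall (c : Type0), u -> c -> u) => (fun (ψ : forall (β : Type0), forall (δ : Type0), β -> δ -> (fun (s : Type0) => s) β) => ψ) τ) (fun (b : Type0) => fun (ν : Type0) => fun (ε : b) => fun (n : ν) => ε)
  ~> (fun (τ : forall (u : Type0), forall (c : Type0), u -> c -> (fun (ψ : Type0) => ψ) u) => τ) (fun (β : Type0) => fun (δ : Type0) => fun (s : β) => fun (b : δ) => s)
  ~> fun (τ : Type0) => fun (u : Type0) => fun (c : τ) => fun (ψ : u) => c
inferred type:
  forall (τ : Type0), forall (u : Type0), τ -> u -> τ


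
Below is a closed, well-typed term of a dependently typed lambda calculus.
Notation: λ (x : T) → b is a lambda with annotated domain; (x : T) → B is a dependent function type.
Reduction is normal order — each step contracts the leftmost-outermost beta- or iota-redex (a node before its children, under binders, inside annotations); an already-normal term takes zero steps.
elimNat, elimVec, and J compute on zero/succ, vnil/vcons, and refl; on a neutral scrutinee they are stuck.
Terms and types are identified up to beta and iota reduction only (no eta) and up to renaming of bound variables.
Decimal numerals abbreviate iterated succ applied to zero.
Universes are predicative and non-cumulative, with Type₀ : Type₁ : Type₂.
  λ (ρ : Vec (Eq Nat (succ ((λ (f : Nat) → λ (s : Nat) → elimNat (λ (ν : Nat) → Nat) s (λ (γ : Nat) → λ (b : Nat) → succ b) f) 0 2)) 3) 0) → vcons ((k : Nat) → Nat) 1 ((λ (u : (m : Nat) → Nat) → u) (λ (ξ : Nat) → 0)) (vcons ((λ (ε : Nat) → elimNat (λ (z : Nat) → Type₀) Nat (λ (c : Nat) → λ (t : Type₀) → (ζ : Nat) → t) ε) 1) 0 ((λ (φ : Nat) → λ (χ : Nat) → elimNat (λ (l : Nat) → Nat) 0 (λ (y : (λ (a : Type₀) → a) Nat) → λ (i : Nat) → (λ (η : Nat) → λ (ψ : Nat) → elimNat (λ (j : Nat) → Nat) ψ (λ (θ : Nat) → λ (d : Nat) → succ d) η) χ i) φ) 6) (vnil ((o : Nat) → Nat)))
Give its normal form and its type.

resulting normal form:
  λ (ρ : Vec (Eq Nat 3 3) 0) → vcons ((f : Nat) → Nat) 1 (λ (s : Nat) → 0) (vcons ((ν : Nat) → Nat) 0 (λ (γ : Nat) → elimNat (λ (b : Nat) → Nat) (elimNat (λ (k : Nat) → Nat) (elimNat (λ (u : Nat) → Nat) (elimNat (λ (m : Nat) → Nat) (elimNat (λ (ξ : Nat) → Nat) (elimNat (λ (ε : Nat) → Nat) 0 (λ (z : Nat) → λ (c : Nat) → succ c) γ) (λ (t : Nat) → λ (ζ : Nat) → succ ζ) γ) (λ (φ : Nat) → λ (χ : Nat) → succ χ) γ) (λ (l : Nat) → λ (y : Nat) → succ y) γ) (λ (a : Nat) → λ (i : Nat) → succ i) γ) (λ (η : Nat) → λ (ψ : Nat) → succ ψ) γ) (vnil ((j : Nat) → Nat)))
inferred type:
  (ρ : Vec (Eq Nat 3 3) 0) → Vec ((f : Nat) → Nat) 2


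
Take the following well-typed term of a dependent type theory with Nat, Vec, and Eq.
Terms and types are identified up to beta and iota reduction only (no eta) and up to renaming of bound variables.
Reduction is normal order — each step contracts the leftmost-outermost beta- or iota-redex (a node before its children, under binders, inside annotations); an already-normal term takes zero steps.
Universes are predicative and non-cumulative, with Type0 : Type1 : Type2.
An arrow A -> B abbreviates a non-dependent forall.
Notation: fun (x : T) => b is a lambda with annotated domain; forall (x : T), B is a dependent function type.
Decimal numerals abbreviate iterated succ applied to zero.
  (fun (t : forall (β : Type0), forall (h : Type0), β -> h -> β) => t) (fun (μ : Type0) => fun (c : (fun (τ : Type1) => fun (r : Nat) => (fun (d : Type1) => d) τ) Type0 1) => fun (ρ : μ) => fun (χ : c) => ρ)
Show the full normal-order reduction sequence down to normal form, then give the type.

reduction (normal order):
  (fun (t : forall (β : Type0), forall (h : Type0), β -> h -> β) => t) (fun (μ : Type0) => fun (c : (fun (τ : Type1) => fun (r : Nat) => (fun (d : Type1) => d) τ) Type0 1) => fun (ρ : μ) => fun (χ : c) => ρ)
  ~> fun (t : Type0) => fun (β : (fun (h : Type1) => fun (μ : Nat) => (fun (c : Type1) => c) h) Type0 1) => fun (τ : t) => fun (r : β) => τ
  ~> fun (t : Type0) => fun (β : (fun (h : Nat) => (fun (μ : Type1) => μ) Type0) 1) => fun (c : t) => fun (τ : β) => c
  ~> fun (t : Type0) => fun (β : (fun (h : Type1) => h) Type0) => fun (μ : t) => fun (c : β) => μ
  ~> fun (t : Type0) => fun (β : Type0) => fun (h : t) => fun (μ : β) => h
the term's type:
  forall (t : Type0), forall (β : Type0), t -> β -> t


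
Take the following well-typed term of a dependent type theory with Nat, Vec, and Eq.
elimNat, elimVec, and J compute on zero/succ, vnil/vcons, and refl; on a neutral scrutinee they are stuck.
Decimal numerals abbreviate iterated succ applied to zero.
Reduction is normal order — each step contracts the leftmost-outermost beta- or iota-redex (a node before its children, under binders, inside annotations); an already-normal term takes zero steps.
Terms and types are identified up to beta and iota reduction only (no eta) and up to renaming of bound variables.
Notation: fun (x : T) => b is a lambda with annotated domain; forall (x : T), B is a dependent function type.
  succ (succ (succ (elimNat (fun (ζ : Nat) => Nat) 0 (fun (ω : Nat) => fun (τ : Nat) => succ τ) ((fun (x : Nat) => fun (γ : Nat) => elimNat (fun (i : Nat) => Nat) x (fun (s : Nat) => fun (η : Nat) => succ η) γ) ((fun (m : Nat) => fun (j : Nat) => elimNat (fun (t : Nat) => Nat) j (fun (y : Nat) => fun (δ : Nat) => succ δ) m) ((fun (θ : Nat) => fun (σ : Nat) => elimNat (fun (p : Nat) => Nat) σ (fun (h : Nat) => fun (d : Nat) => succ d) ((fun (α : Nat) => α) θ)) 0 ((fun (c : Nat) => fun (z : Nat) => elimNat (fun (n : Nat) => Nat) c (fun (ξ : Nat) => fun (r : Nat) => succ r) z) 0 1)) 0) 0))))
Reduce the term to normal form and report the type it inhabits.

resulting normal form:
  4
the term's type:
  Nat
observation: 23 normal-order steps separate the term from its normal form.


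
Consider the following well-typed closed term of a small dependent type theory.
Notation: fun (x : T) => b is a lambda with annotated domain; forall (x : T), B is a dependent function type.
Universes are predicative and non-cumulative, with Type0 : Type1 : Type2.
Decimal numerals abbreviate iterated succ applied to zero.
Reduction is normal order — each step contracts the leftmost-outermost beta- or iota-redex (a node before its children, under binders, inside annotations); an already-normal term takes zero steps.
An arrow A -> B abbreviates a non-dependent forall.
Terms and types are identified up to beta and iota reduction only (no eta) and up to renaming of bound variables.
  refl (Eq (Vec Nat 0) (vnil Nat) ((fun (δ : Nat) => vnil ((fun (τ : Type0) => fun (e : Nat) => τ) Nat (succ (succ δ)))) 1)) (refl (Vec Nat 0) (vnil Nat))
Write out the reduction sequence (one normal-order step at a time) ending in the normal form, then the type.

normal-order reduction:
  refl (Eq (Vec Nat 0) (vnil Nat) ((fun (δ : Nat) => vnil ((fun (τ : Type0) => fun (e : Nat) => τ) Nat (succ (succ δ)))) 1)) (refl (Vec Nat 0) (vnil Nat))
  ~> refl (Eq (Vec Nat 0) (vnil Nat) (vnil ((fun (δ : Type0) => fun (τ : Nat) => δ) Nat 3))) (refl (Vec Nat 0) (vnil Nat))
  ~> refl (Eq (Vec Nat 0) (vnil Nat) (vnil ((fun (δ : Nat) => Nat) 3))) (refl (Vec Nat 0) (vnil Nat))
  ~> refl (Eq (Vec Nat 0) (vnil Nat) (vnil Nat)) (refl (Vec Nat 0) (vnil Nat))
inferred type:
  Eq (Eq (Vec Nat 0) (vnil Nat) (vnil Nat)) (refl (Vec Nat 0) (vnil Nat)) (refl (Vec Nat 0) (vnil Nat))


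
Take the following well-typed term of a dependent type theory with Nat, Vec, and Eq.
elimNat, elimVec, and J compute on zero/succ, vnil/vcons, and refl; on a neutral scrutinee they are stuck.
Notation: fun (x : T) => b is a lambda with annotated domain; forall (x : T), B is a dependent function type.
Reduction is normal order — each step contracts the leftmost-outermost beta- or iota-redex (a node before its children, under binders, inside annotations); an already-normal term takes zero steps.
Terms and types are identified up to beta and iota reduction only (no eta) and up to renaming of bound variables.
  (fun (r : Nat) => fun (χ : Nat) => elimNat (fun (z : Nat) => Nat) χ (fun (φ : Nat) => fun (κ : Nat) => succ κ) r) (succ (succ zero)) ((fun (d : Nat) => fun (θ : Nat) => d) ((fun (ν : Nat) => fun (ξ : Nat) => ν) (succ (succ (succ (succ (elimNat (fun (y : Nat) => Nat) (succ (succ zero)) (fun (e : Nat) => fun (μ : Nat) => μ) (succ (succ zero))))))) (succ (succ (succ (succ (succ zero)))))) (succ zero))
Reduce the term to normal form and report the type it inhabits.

resulting normal form:
  succ (succ (succ (succ (succ (succ (succ (succ zero)))))))
inferred type:
  Nat


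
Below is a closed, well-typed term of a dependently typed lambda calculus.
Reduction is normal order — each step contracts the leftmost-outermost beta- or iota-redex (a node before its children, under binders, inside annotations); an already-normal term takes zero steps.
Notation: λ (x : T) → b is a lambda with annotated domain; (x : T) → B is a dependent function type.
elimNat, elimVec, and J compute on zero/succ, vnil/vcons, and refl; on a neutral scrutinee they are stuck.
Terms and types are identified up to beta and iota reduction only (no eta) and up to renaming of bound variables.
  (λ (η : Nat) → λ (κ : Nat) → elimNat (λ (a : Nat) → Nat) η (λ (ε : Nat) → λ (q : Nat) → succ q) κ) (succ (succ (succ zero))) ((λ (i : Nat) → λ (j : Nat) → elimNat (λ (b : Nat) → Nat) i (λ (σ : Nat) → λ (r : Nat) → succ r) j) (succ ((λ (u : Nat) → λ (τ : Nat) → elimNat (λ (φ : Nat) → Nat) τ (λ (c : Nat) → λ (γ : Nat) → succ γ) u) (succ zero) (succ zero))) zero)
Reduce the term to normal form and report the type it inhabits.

normal form:
  succ (succ (succ (succ (succ (succ zero)))))
type:
  Nat
observation: the first redex contracted is a beta-redex; the normal form is reached in 21 normal-order steps.


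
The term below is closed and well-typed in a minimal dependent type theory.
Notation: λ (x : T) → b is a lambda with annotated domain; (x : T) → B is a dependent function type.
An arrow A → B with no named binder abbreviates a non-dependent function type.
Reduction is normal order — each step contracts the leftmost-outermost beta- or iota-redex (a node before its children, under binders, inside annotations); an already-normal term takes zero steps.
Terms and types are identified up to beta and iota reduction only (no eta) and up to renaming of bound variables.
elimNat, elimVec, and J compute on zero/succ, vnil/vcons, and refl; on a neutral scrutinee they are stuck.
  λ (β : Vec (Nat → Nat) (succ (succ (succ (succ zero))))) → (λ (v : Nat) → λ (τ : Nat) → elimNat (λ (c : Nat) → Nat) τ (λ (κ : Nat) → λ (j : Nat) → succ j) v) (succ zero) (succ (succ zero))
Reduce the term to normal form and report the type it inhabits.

reduced normal form:
  λ (β : Vec (Nat → Nat) (succ (succ (succ (succ zero))))) → succ (succ (succ zero))
type:
  Vec (Nat → Nat) (succ (succ (succ (succ zero)))) → Nat
observation: the leftmost-outermost redex is a beta-redex, and normalization takes 6 steps.
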